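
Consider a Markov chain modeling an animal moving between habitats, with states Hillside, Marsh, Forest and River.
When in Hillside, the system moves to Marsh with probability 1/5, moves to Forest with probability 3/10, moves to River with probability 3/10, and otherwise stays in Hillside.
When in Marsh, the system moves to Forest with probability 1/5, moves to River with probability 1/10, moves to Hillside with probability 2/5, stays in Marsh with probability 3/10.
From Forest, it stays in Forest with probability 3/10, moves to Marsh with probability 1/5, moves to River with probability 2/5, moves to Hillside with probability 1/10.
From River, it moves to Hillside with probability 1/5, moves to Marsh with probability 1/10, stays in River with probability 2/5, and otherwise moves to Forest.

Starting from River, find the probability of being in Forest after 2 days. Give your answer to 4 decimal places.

Propagate the distribution vector 2 days from River.
After 0 days: (0.0000, 0.0000, 0.0000, 1.0000)
After 1 day: (0.2000, 0.1000, 0.3000, 0.4000)
After 2 days: (0.1900, 0.1700, 0.2900, 0.3500)
P(in Forest after 2 days) = 0.2900

0.2900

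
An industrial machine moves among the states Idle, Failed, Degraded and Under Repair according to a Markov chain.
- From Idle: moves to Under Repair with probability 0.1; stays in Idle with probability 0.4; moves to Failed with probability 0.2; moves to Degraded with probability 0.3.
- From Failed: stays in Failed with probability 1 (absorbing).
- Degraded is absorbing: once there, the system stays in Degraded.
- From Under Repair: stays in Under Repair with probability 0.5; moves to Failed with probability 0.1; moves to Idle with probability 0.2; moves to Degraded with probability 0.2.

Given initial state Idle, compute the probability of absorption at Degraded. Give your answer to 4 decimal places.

Let h(s) be the probability of absorption at Degraded starting from transient state s. Then h(Degraded) = 1 and h(Failed) = 0. By first-step analysis:
h(Idle) = 0.4·h(Idle) + 0.2·0 + 0.3·1 + 0.1·h(Under Repair)
h(Under Repair) = 0.2·h(Idle) + 0.1·0 + 0.2·1 + 0.5·h(Under Repair)
Solving: h(Idle) = 0.6071, h(Under Repair) = 0.6429.
Starting from Idle, the probability is 0.6071.

0.6071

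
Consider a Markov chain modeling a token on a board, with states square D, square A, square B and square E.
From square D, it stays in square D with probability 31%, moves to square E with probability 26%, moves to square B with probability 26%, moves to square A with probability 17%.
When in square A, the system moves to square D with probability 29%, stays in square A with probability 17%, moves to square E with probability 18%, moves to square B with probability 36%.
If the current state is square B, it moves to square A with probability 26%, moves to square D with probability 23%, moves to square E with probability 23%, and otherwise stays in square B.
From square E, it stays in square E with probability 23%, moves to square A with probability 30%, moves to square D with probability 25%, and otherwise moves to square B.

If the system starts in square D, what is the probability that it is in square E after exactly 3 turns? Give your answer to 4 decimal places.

0.2267

Propagate the distribution vector 3 turns from square D.
After 0 turns: (1.0000, 0.0000, 0.0000, 0.0000)
After 1 turn: (0.3100, 0.1700, 0.2600, 0.2600)
After 2 turns: (0.2702, 0.2272, 0.2718, 0.2308)
After 3 turns: (0.2699, 0.2245, 0.2789, 0.2267)
P(in square E after 3 turns) = 0.2267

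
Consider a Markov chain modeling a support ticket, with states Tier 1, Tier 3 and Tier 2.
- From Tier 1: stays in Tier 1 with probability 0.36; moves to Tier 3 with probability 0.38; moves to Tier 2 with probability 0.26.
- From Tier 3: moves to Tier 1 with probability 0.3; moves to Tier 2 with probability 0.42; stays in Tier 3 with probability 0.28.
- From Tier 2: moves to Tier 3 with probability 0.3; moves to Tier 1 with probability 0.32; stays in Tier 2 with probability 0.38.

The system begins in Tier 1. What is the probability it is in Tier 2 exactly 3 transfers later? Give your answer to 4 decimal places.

Propagate the distribution vector 3 transfers from Tier 1.
After 0 transfers: (1.0000, 0.0000, 0.0000)
After 1 transfer: (0.3600, 0.3800, 0.2600)
After 2 transfers: (0.3268, 0.3212, 0.3520)
After 3 transfers: (0.3266, 0.3197, 0.3536)
P(in Tier 2 after 3 transfers) = 0.3536

0.3536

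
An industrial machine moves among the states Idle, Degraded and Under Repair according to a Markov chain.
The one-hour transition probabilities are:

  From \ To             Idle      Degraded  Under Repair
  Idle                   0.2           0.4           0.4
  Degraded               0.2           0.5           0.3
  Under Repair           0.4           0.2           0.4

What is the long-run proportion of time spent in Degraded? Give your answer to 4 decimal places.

0.3636

Let the stationary distribution be π with π = πP and π_1 + π_2 + π_3 = 1.
π_1 = 0.2·π_1 + 0.2·π_2 + 0.4·π_3
π_2 = 0.4·π_1 + 0.5·π_2 + 0.2·π_3
Solving with the normalization constraint gives π = (0.2727, 0.3636, 0.3636).
So the stationary probability of Degraded is 0.3636.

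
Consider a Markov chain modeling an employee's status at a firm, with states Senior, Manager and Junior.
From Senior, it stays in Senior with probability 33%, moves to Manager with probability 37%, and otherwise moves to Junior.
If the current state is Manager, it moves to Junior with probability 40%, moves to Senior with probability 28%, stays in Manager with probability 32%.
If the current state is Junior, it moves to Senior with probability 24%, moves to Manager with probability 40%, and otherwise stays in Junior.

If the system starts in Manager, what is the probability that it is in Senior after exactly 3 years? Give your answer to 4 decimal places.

Propagate the distribution vector 3 years from Manager.
After 0 years: (0.0000, 1.0000, 0.0000)
After 1 year: (0.2800, 0.3200, 0.4000)
After 2 years: (0.2780, 0.3660, 0.3560)
After 3 years: (0.2797, 0.3624, 0.3580)
P(in Senior after 3 years) = 0.2797

0.2797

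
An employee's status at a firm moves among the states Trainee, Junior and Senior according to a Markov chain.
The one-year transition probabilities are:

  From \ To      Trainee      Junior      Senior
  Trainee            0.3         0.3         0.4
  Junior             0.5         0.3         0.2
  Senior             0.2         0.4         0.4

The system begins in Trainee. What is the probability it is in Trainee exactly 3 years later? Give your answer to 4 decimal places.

Propagate the distribution vector 3 years from Trainee.
After 0 years: (1.0000, 0.0000, 0.0000)
After 1 year: (0.3000, 0.3000, 0.4000)
After 2 years: (0.3200, 0.3400, 0.3400)
After 3 years: (0.3340, 0.3340, 0.3320)
P(in Trainee after 3 years) = 0.3340

0.3340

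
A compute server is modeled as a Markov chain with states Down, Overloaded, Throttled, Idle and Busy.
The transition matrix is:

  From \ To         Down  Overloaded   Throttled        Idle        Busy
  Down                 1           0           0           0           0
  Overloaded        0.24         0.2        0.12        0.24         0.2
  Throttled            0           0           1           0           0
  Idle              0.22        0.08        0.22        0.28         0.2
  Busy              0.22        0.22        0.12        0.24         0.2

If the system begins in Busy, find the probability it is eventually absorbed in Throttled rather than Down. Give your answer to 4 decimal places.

0.3934

Let h(s) be the probability of absorption at Throttled starting from transient state s. Then h(Throttled) = 1 and h(Down) = 0. By first-step analysis:
h(Overloaded) = 0.24·0 + 0.2·h(Overloaded) + 0.12·1 + 0.24·h(Idle) + 0.2·h(Busy)
h(Idle) = 0.22·0 + 0.08·h(Overloaded) + 0.22·1 + 0.28·h(Idle) + 0.2·h(Busy)
h(Busy) = 0.22·0 + 0.22·h(Overloaded) + 0.12·1 + 0.24·h(Idle) + 0.2·h(Busy)
Solving: h(Overloaded) = 0.3856, h(Idle) = 0.4577, h(Busy) = 0.3934.
Starting from Busy, the probability is 0.3934.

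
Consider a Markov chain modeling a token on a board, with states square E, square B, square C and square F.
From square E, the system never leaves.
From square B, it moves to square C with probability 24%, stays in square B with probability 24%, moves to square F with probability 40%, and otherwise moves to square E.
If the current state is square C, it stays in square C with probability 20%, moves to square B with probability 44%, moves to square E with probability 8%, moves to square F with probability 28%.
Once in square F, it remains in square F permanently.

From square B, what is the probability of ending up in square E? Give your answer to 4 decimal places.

Let h(s) be the probability of absorption at square E starting from transient state s. Then h(square E) = 1 and h(square F) = 0. By first-step analysis:
h(square B) = 0.12·1 + 0.24·h(square B) + 0.24·h(square C) + 0.4·0
h(square C) = 0.08·1 + 0.44·h(square B) + 0.2·h(square C) + 0.28·0
Solving: h(square B) = 0.2293, h(square C) = 0.2261.
Starting from square B, the probability is 0.2293.

0.2293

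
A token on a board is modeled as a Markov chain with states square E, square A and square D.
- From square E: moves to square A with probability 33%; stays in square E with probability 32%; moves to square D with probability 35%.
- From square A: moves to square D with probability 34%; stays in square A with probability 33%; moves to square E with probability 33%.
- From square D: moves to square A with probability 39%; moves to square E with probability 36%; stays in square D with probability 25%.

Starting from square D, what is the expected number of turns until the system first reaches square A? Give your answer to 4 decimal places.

2.7083

Let t(s) be the expected number of turns to first reach square A from state s, with t(square A) = 0. Conditioning on the first turn:
t(square E) = 1 + 0.32·t(square E) + 0.35·t(square D)
t(square D) = 1 + 0.36·t(square E) + 0.25·t(square D)
Solving: t(square E) = 2.8646, t(square D) = 2.7083.
Expected turns from square D to square A: 2.7083.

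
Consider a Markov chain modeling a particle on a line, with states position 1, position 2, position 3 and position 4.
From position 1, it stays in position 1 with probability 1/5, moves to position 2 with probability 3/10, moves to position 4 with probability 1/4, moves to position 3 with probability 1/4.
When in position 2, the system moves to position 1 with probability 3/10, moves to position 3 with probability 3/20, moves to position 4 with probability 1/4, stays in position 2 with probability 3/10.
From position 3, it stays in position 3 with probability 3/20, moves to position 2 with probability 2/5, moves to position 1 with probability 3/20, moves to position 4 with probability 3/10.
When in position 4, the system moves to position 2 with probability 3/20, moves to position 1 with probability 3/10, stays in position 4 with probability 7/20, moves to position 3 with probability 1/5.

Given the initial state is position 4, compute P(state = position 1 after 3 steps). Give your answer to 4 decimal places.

Propagate the distribution vector 3 steps from position 4.
After 0 steps: (0.0000, 0.0000, 0.0000, 1.0000)
After 1 step: (0.3000, 0.1500, 0.2000, 0.3500)
After 2 steps: (0.2400, 0.2675, 0.1975, 0.2950)
After 3 steps: (0.2464, 0.2755, 0.1888, 0.2894)
P(in position 1 after 3 steps) = 0.2464

0.2464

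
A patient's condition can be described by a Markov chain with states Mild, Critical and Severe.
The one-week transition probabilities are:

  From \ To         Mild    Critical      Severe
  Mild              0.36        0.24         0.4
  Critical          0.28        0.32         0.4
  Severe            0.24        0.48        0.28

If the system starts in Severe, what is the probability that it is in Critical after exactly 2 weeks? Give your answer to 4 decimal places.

Sum over the intermediate state after 1 week:
P = P(Severe→Mild)·P(Mild→Critical) + P(Severe→Critical)·P(Critical→Critical) + P(Severe→Severe)·P(Severe→Critical)
  = 0.24×0.24 + 0.48×0.32 + 0.28×0.48
  = 0.0576 + 0.1536 + 0.1344 = 0.3456

0.3456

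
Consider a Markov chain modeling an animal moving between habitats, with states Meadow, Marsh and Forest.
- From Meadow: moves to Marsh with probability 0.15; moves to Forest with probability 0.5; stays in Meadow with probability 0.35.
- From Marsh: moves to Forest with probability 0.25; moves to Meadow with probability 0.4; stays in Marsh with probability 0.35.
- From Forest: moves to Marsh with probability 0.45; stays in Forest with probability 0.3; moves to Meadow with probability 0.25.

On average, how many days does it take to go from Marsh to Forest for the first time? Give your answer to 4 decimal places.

2.8966

Let t(s) be the expected number of days to first reach Forest from state s, with t(Forest) = 0. Conditioning on the first day:
t(Meadow) = 1 + 0.35·t(Meadow) + 0.15·t(Marsh)
t(Marsh) = 1 + 0.4·t(Meadow) + 0.35·t(Marsh)
Solving: t(Meadow) = 2.2069, t(Marsh) = 2.8966.
Expected days from Marsh to Forest: 2.8966.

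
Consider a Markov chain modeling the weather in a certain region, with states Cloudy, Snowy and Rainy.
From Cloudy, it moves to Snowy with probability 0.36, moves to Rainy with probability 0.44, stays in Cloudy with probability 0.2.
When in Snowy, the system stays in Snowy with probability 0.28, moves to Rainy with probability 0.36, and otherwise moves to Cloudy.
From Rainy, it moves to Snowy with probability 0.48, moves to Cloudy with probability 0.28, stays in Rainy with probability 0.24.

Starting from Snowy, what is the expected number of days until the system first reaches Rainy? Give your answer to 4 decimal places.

2.5986

Let t(s) be the expected number of days to first reach Rainy from state s, with t(Rainy) = 0. Conditioning on the first day:
t(Cloudy) = 1 + 0.2·t(Cloudy) + 0.36·t(Snowy)
t(Snowy) = 1 + 0.36·t(Cloudy) + 0.28·t(Snowy)
Solving: t(Cloudy) = 2.4194, t(Snowy) = 2.5986.
Expected days from Snowy to Rainy: 2.5986.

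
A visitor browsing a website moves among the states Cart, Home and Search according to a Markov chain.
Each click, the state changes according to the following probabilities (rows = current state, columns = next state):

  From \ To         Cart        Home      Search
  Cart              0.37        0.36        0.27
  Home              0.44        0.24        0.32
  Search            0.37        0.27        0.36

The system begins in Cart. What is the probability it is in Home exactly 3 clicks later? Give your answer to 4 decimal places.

0.2968

Propagate the distribution vector 3 clicks from Cart.
After 0 clicks: (1.0000, 0.0000, 0.0000)
After 1 click: (0.3700, 0.3600, 0.2700)
After 2 clicks: (0.3952, 0.2925, 0.3123)
After 3 clicks: (0.3905, 0.2968, 0.3127)
P(in Home after 3 clicks) = 0.2968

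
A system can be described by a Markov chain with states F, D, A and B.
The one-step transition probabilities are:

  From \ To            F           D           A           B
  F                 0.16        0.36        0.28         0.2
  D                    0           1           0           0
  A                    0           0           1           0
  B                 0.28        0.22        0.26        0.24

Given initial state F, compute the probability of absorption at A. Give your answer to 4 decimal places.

0.4547

Let h(s) be the probability of absorption at A starting from transient state s. Then h(A) = 1 and h(D) = 0. By first-step analysis:
h(F) = 0.16·h(F) + 0.36·0 + 0.28·1 + 0.2·h(B)
h(B) = 0.28·h(F) + 0.22·0 + 0.26·1 + 0.24·h(B)
Solving: h(F) = 0.4547, h(B) = 0.5096.
Starting from F, the probability is 0.4547.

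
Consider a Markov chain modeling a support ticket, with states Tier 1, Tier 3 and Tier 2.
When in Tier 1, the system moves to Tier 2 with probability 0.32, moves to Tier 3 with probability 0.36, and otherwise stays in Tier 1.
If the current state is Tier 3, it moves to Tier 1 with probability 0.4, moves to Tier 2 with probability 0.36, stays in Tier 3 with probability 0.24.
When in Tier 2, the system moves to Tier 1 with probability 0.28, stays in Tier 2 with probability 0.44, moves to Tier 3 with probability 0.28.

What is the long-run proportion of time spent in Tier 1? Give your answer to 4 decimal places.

Let the stationary distribution be π with π = πP and π_1 + π_2 + π_3 = 1.
π_1 = 0.32·π_1 + 0.4·π_2 + 0.28·π_3
π_2 = 0.36·π_1 + 0.24·π_2 + 0.28·π_3
Solving with the normalization constraint gives π = (0.3285, 0.2945, 0.3770).
So the stationary probability of Tier 1 is 0.3285.

0.3285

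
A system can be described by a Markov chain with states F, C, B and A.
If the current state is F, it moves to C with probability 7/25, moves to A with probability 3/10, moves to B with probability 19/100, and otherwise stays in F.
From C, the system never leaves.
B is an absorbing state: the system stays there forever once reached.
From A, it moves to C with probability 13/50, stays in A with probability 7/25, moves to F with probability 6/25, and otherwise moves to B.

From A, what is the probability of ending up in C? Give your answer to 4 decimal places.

Let h(s) be the probability of absorption at C starting from transient state s. Then h(C) = 1 and h(B) = 0. By first-step analysis:
h(F) = 0.23·h(F) + 0.28·1 + 0.19·0 + 0.3·h(A)
h(A) = 0.24·h(F) + 0.26·1 + 0.22·0 + 0.28·h(A)
Solving: h(F) = 0.5796, h(A) = 0.5543.
Starting from A, the probability is 0.5543.

0.5543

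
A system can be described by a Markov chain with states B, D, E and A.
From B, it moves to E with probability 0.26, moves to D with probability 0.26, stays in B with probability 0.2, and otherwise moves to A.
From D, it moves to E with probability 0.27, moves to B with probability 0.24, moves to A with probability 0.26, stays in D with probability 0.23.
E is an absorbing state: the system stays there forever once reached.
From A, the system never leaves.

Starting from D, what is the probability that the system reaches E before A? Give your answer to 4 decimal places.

Let h(s) be the probability of absorption at E starting from transient state s. Then h(E) = 1 and h(A) = 0. By first-step analysis:
h(B) = 0.2·h(B) + 0.26·h(D) + 0.26·1 + 0.28·0
h(D) = 0.24·h(B) + 0.23·h(D) + 0.27·1 + 0.26·0
Solving: h(B) = 0.4884, h(D) = 0.5029.
Starting from D, the probability is 0.5029.

0.5029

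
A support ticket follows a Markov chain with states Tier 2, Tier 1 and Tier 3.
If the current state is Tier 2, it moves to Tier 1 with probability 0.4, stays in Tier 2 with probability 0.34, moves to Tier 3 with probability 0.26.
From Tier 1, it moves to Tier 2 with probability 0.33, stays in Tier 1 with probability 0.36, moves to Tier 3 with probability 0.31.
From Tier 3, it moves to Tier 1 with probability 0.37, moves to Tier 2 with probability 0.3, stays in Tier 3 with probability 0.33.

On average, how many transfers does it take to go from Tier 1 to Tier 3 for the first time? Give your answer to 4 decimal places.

Let t(s) be the expected number of transfers to first reach Tier 3 from state s, with t(Tier 3) = 0. Conditioning on the first transfer:
t(Tier 2) = 1 + 0.34·t(Tier 2) + 0.4·t(Tier 1)
t(Tier 1) = 1 + 0.33·t(Tier 2) + 0.36·t(Tier 1)
Solving: t(Tier 2) = 3.5813, t(Tier 1) = 3.4091.
Expected transfers from Tier 1 to Tier 3: 3.4091.

3.4091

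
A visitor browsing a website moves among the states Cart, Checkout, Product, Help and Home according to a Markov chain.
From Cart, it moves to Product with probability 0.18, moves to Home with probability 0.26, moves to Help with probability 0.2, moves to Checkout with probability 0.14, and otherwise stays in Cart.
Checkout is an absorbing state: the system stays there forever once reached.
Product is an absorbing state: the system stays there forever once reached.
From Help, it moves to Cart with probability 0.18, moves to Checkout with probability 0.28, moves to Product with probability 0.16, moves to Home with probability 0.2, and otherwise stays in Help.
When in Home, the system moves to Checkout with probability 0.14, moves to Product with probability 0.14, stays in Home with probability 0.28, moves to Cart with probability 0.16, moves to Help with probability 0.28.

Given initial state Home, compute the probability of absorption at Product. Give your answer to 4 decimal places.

0.4662

Let h(s) be the probability of absorption at Product starting from transient state s. Then h(Product) = 1 and h(Checkout) = 0. By first-step analysis:
h(Cart) = 0.22·h(Cart) + 0.14·0 + 0.18·1 + 0.2·h(Help) + 0.26·h(Home)
h(Help) = 0.18·h(Cart) + 0.28·0 + 0.16·1 + 0.18·h(Help) + 0.2·h(Home)
h(Home) = 0.16·h(Cart) + 0.14·0 + 0.14·1 + 0.28·h(Help) + 0.28·h(Home)
Solving: h(Cart) = 0.4931, h(Help) = 0.4171, h(Home) = 0.4662.
Starting from Home, the probability is 0.4662.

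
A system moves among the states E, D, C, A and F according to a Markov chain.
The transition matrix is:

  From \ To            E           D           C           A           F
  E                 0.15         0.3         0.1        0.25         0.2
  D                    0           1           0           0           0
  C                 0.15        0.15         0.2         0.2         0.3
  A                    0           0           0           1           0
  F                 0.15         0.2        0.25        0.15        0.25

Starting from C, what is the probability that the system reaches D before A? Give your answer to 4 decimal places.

Let h(s) be the probability of absorption at D starting from transient state s. Then h(D) = 1 and h(A) = 0. By first-step analysis:
h(E) = 0.15·h(E) + 0.3·1 + 0.1·h(C) + 0.25·0 + 0.2·h(F)
h(C) = 0.15·h(E) + 0.15·1 + 0.2·h(C) + 0.2·0 + 0.3·h(F)
h(F) = 0.15·h(E) + 0.2·1 + 0.25·h(C) + 0.15·0 + 0.25·h(F)
Solving: h(E) = 0.5370, h(C) = 0.4897, h(F) = 0.5373.
Starting from C, the probability is 0.4897.

0.4897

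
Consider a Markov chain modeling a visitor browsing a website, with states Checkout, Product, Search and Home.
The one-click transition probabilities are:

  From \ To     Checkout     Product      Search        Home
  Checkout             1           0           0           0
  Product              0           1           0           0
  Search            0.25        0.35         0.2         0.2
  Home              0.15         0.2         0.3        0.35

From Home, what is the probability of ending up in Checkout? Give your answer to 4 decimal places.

Let h(s) be the probability of absorption at Checkout starting from transient state s. Then h(Checkout) = 1 and h(Product) = 0. By first-step analysis:
h(Search) = 0.25·1 + 0.35·0 + 0.2·h(Search) + 0.2·h(Home)
h(Home) = 0.15·1 + 0.2·0 + 0.3·h(Search) + 0.35·h(Home)
Solving: h(Search) = 0.4185, h(Home) = 0.4239.
Starting from Home, the probability is 0.4239.

0.4239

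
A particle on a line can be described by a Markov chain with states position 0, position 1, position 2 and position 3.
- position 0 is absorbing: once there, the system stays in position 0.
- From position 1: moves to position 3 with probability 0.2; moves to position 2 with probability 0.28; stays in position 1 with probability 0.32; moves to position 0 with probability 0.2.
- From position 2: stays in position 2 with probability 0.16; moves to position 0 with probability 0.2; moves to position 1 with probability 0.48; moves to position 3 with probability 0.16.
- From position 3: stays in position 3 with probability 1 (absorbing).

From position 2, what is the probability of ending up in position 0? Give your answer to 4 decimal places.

0.5311

Let h(s) be the probability of absorption at position 0 starting from transient state s. Then h(position 0) = 1 and h(position 3) = 0. By first-step analysis:
h(position 1) = 0.2·1 + 0.32·h(position 1) + 0.28·h(position 2) + 0.2·0
h(position 2) = 0.2·1 + 0.48·h(position 1) + 0.16·h(position 2) + 0.16·0
Solving: h(position 1) = 0.5128, h(position 2) = 0.5311.
Starting from position 2, the probability is 0.5311.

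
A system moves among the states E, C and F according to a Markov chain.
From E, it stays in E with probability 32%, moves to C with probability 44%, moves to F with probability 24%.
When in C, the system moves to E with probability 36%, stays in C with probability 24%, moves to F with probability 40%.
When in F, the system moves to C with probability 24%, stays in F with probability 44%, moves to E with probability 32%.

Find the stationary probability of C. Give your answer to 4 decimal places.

Let the stationary distribution be π with π = πP and π_1 + π_2 + π_3 = 1.
π_1 = 0.32·π_1 + 0.36·π_2 + 0.32·π_3
π_2 = 0.44·π_1 + 0.24·π_2 + 0.24·π_3
Solving with the normalization constraint gives π = (0.3323, 0.3065, 0.3613).
So the stationary probability of C is 0.3065.

0.3065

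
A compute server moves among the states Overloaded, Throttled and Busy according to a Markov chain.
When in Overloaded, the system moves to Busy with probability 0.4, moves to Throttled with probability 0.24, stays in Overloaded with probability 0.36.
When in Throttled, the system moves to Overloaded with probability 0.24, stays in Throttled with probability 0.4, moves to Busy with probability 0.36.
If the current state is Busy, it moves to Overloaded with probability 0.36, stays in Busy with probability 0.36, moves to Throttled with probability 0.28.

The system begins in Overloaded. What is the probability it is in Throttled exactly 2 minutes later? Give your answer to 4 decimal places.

0.2944

Sum over the intermediate state after 1 minute:
P = P(Overloaded→Overloaded)·P(Overloaded→Throttled) + P(Overloaded→Throttled)·P(Throttled→Throttled) + P(Overloaded→Busy)·P(Busy→Throttled)
  = 0.36×0.24 + 0.24×0.4 + 0.4×0.28
  = 0.0864 + 0.0960 + 0.1120 = 0.2944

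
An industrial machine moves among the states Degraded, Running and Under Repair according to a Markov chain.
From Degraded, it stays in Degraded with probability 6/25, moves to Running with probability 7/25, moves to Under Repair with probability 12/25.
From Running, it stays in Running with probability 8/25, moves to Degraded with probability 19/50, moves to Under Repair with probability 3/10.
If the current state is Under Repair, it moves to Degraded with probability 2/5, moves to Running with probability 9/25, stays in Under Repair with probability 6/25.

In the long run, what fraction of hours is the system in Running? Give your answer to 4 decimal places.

0.3201

Let the stationary distribution be π with π = πP and π_1 + π_2 + π_3 = 1.
π_1 = 0.24·π_1 + 0.38·π_2 + 0.4·π_3
π_2 = 0.28·π_1 + 0.32·π_2 + 0.36·π_3
Solving with the normalization constraint gives π = (0.3393, 0.3201, 0.3406).
So the stationary probability of Running is 0.3201.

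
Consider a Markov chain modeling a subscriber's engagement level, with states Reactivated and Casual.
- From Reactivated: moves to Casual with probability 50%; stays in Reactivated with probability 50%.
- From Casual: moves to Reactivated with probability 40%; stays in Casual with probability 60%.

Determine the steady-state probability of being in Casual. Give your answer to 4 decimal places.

Let the stationary distribution be π with π = πP and π_1 + π_2 = 1.
π_1 = 0.5·π_1 + 0.4·π_2
Solving with the normalization constraint gives π = (0.4444, 0.5556).
So the stationary probability of Casual is 0.5556.

0.5556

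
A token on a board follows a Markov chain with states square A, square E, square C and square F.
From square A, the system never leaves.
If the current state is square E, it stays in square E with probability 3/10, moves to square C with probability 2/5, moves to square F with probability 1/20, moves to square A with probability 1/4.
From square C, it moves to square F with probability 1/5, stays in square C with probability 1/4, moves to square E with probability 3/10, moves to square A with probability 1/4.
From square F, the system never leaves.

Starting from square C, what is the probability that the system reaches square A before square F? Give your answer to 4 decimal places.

0.6173

Let h(s) be the probability of absorption at square A starting from transient state s. Then h(square A) = 1 and h(square F) = 0. By first-step analysis:
h(square E) = 0.25·1 + 0.3·h(square E) + 0.4·h(square C) + 0.05·0
h(square C) = 0.25·1 + 0.3·h(square E) + 0.25·h(square C) + 0.2·0
Solving: h(square E) = 0.7099, h(square C) = 0.6173.
Starting from square C, the probability is 0.6173.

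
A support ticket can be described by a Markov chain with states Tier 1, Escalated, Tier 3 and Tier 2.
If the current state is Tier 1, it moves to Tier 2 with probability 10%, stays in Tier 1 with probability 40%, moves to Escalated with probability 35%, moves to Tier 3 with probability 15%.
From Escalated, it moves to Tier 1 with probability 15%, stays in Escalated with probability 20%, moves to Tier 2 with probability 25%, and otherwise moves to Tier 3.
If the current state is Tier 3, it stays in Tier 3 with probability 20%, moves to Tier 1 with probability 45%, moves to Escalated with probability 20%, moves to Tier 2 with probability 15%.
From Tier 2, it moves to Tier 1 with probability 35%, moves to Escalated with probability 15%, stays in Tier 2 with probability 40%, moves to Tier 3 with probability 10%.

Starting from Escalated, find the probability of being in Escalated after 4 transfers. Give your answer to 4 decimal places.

Propagate the distribution vector 4 transfers from Escalated.
After 0 transfers: (0.0000, 1.0000, 0.0000, 0.0000)
After 1 transfer: (0.1500, 0.2000, 0.4000, 0.2500)
After 2 transfers: (0.3575, 0.2100, 0.2075, 0.2250)
After 3 transfers: (0.3466, 0.2424, 0.2016, 0.2094)
After 4 transfers: (0.3390, 0.2415, 0.2102, 0.2093)
P(in Escalated after 4 transfers) = 0.2415

0.2415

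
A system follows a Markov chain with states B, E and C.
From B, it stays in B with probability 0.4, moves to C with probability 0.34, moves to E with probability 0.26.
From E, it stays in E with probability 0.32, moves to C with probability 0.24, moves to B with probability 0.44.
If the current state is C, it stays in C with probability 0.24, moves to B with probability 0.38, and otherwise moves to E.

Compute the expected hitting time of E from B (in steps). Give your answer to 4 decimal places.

3.3660

Let t(s) be the expected number of steps to first reach E from state s, with t(E) = 0. Conditioning on the first step:
t(B) = 1 + 0.4·t(B) + 0.34·t(C)
t(C) = 1 + 0.38·t(B) + 0.24·t(C)
Solving: t(B) = 3.3660, t(C) = 2.9988.
Expected steps from B to E: 3.3660.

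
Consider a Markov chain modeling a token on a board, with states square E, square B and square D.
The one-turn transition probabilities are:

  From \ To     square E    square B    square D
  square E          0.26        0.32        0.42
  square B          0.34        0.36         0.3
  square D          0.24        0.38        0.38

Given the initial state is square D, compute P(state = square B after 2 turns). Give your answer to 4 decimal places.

0.3580

Sum over the intermediate state after 1 turn:
P = P(square D→square E)·P(square E→square B) + P(square D→square B)·P(square B→square B) + P(square D→square D)·P(square D→square B)
  = 0.24×0.32 + 0.38×0.36 + 0.38×0.38
  = 0.0768 + 0.1368 + 0.1444 = 0.3580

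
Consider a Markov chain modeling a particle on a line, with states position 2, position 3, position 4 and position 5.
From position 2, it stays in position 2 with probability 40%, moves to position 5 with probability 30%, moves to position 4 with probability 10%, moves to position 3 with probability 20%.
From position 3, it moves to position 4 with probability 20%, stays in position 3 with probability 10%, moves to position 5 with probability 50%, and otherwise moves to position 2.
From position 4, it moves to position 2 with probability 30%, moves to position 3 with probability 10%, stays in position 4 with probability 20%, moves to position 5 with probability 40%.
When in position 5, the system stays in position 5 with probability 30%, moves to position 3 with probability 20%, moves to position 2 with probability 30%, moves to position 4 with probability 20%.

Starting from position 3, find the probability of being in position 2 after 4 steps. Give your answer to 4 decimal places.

Propagate the distribution vector 4 steps from position 3.
After 0 steps: (0.0000, 1.0000, 0.0000, 0.0000)
After 1 step: (0.2000, 0.1000, 0.2000, 0.5000)
After 2 steps: (0.3100, 0.1700, 0.1800, 0.3400)
After 3 steps: (0.3140, 0.1650, 0.1690, 0.3520)
After 4 steps: (0.3149, 0.1666, 0.1686, 0.3499)
P(in position 2 after 4 steps) = 0.3149

0.3149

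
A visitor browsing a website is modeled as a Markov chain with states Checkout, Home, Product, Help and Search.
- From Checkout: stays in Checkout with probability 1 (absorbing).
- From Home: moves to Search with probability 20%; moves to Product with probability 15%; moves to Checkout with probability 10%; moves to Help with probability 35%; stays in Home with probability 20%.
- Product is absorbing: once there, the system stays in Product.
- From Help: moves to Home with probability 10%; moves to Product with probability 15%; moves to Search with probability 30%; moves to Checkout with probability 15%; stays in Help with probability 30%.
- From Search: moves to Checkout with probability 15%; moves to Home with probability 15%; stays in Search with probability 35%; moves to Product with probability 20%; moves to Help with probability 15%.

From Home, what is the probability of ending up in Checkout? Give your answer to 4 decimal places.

0.4383

Let h(s) be the probability of absorption at Checkout starting from transient state s. Then h(Checkout) = 1 and h(Product) = 0. By first-step analysis:
h(Home) = 0.1·1 + 0.2·h(Home) + 0.15·0 + 0.35·h(Help) + 0.2·h(Search)
h(Help) = 0.15·1 + 0.1·h(Home) + 0.15·0 + 0.3·h(Help) + 0.3·h(Search)
h(Search) = 0.15·1 + 0.15·h(Home) + 0.2·0 + 0.15·h(Help) + 0.35·h(Search)
Solving: h(Home) = 0.4383, h(Help) = 0.4652, h(Search) = 0.4393.
Starting from Home, the probability is 0.4383.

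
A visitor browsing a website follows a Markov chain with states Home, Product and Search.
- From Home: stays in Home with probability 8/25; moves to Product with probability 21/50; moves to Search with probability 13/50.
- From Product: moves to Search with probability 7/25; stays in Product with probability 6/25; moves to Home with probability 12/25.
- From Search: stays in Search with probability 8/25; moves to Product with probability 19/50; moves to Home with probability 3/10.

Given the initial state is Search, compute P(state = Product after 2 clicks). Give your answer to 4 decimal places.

Sum over the intermediate state after 1 click:
P = P(Search→Home)·P(Home→Product) + P(Search→Product)·P(Product→Product) + P(Search→Search)·P(Search→Product)
  = 0.3×0.42 + 0.38×0.24 + 0.32×0.38
  = 0.1260 + 0.0912 + 0.1216 = 0.3388

0.3388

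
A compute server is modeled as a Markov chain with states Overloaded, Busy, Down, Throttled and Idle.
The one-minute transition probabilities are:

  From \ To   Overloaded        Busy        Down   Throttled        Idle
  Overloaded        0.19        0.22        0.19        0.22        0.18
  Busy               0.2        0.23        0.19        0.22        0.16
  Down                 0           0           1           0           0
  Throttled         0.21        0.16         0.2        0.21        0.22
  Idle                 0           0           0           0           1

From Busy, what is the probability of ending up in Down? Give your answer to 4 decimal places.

Let h(s) be the probability of absorption at Down starting from transient state s. Then h(Down) = 1 and h(Idle) = 0. By first-step analysis:
h(Overloaded) = 0.19·h(Overloaded) + 0.22·h(Busy) + 0.19·1 + 0.22·h(Throttled) + 0.18·0
h(Busy) = 0.2·h(Overloaded) + 0.23·h(Busy) + 0.19·1 + 0.22·h(Throttled) + 0.16·0
h(Throttled) = 0.21·h(Overloaded) + 0.16·h(Busy) + 0.2·1 + 0.21·h(Throttled) + 0.22·0
Solving: h(Overloaded) = 0.5101, h(Busy) = 0.5205, h(Throttled) = 0.4942.
Starting from Busy, the probability is 0.5205.

0.5205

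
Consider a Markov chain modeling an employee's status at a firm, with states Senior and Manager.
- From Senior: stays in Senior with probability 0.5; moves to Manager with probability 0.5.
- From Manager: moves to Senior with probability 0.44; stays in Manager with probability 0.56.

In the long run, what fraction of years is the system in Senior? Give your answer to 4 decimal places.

0.4681

Let the stationary distribution be π with π = πP and π_1 + π_2 = 1.
π_1 = 0.5·π_1 + 0.44·π_2
Solving with the normalization constraint gives π = (0.4681, 0.5319).
So the stationary probability of Senior is 0.4681.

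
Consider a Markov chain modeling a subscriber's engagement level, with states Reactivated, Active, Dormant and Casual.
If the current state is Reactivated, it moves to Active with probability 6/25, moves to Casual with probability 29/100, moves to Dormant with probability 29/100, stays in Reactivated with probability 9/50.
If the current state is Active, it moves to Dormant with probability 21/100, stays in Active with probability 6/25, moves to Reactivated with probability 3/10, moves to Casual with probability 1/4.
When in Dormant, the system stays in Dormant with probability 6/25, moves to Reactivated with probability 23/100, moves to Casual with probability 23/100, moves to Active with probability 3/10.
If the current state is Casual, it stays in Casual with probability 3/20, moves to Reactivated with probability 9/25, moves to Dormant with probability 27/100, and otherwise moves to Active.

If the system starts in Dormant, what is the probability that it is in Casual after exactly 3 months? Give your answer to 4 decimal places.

Propagate the distribution vector 3 months from Dormant.
After 0 months: (0.0000, 0.0000, 1.0000, 0.0000)
After 1 month: (0.2300, 0.3000, 0.2400, 0.2300)
After 2 months: (0.2694, 0.2498, 0.2494, 0.2314)
After 3 months: (0.2641, 0.2503, 0.2529, 0.2326)
P(in Casual after 3 months) = 0.2326

0.2326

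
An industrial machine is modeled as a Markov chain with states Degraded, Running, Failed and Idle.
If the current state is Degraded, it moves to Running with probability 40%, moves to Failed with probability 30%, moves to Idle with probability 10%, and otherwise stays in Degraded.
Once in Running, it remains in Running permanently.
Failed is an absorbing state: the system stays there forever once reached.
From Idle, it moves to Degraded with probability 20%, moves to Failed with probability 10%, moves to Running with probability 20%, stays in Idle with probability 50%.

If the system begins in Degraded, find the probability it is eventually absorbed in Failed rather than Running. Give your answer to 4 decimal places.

0.4211

Let h(s) be the probability of absorption at Failed starting from transient state s. Then h(Failed) = 1 and h(Running) = 0. By first-step analysis:
h(Degraded) = 0.2·h(Degraded) + 0.4·0 + 0.3·1 + 0.1·h(Idle)
h(Idle) = 0.2·h(Degraded) + 0.2·0 + 0.1·1 + 0.5·h(Idle)
Solving: h(Degraded) = 0.4211, h(Idle) = 0.3684.
Starting from Degraded, the probability is 0.4211.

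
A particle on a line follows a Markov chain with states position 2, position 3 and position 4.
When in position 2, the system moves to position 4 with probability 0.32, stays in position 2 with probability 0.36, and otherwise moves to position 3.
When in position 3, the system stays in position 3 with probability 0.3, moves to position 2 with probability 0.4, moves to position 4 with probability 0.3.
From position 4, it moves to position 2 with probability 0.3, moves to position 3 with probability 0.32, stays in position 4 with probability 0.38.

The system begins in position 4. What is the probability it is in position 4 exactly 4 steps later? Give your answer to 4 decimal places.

Propagate the distribution vector 4 steps from position 4.
After 0 steps: (0.0000, 0.0000, 1.0000)
After 1 step: (0.3000, 0.3200, 0.3800)
After 2 steps: (0.3500, 0.3136, 0.3364)
After 3 steps: (0.3524, 0.3137, 0.3339)
After 4 steps: (0.3525, 0.3137, 0.3338)
P(in position 4 after 4 steps) = 0.3338

0.3338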